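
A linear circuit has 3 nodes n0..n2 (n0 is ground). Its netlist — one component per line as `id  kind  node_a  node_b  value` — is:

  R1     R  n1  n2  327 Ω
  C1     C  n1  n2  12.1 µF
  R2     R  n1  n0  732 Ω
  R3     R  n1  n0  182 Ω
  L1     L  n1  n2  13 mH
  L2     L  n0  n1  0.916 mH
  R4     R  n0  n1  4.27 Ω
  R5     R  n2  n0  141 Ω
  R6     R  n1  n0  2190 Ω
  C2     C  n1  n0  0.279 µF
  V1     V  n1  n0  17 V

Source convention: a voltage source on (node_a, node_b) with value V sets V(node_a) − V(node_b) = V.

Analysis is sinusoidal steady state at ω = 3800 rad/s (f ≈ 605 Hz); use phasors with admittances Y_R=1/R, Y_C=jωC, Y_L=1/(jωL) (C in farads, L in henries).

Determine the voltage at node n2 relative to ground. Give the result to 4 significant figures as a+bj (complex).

Element admittances at ω=3800 rad/s:
  Y(R1) = 0.003058+0.000j S between n1,n2
  Y(C1) = 0.000+0.04598j S between n1,n2
  Y(R2) = 0.001366+0.000j S between n1,n0
  Y(R3) = 0.005495+0.000j S between n1,n0
  Y(L1) = 0.000-0.02024j S between n1,n2
  Y(L2) = 0.000-0.2873j S between n0,n1
  Y(R4) = 0.2342+0.000j S between n0,n1
  Y(R5) = 0.007092+0.000j S between n2,n0
  Y(R6) = 0.0004566+0.000j S between n1,n0
  Y(C2) = 0.000+0.001060j S between n1,n0
  V1: constraint V(n1)−V(n0) = 17
Assemble and solve the 3×3 MNA system:
  V(n1)=17.00+0.000j  V(n2)=15.40+4.054j
  i(V1)=-4.215+4.837j

15.40+4.054j V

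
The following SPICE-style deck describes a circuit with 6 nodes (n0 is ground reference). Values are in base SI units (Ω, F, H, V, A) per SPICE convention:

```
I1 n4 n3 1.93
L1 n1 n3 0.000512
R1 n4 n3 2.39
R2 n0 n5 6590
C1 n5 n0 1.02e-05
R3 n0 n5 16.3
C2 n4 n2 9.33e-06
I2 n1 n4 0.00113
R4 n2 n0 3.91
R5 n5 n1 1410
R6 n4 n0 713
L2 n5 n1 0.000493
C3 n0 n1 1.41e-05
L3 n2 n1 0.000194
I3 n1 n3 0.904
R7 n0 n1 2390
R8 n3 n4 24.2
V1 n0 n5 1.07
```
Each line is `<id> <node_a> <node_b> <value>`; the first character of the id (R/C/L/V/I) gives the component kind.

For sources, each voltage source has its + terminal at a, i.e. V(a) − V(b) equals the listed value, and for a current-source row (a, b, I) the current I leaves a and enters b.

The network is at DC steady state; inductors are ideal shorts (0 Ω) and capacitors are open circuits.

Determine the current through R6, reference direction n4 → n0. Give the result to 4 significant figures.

-0.007363 A

MNA unknowns: 5 node voltages V₁..V_5 plus 4 source currents (L1, L2, L3, V1)
I1: z[4]−=1.93, z[3]+=1.93
L1: row V1−V3=0, i_L1 at 1,3
R1: Y=0.4184 on G[4,3]
R2: Y=0.0001517 on G[0,5]
C1: Y=0.000 on G[5,0]
R3: Y=0.06135 on G[0,5]
C2: Y=0.000 on G[4,2]
I2: z[1]−=0.00113, z[4]+=0.00113
R4: Y=0.2558 on G[2,0]
R5: Y=0.0007092 on G[5,1]
R6: Y=0.001403 on G[4,0]
L2: row V5−V1=0, i_L2 at 5,1
C3: Y=0.000 on G[0,1]
L3: row V2−V1=0, i_L3 at 2,1
I3: z[1]−=0.904, z[3]+=0.904
R7: Y=0.0004184 on G[0,1]
R8: Y=0.04132 on G[3,4]
V1: row V0−V5=1.07, i_V1 at 0,5
solve → V1=-1.070, V2=-1.070, V3=-1.070, V4=-5.250, V5=-1.070
aux → i_L1=-0.9125, i_L2=-0.2815, i_L3=0.2737, i_V1=-0.3473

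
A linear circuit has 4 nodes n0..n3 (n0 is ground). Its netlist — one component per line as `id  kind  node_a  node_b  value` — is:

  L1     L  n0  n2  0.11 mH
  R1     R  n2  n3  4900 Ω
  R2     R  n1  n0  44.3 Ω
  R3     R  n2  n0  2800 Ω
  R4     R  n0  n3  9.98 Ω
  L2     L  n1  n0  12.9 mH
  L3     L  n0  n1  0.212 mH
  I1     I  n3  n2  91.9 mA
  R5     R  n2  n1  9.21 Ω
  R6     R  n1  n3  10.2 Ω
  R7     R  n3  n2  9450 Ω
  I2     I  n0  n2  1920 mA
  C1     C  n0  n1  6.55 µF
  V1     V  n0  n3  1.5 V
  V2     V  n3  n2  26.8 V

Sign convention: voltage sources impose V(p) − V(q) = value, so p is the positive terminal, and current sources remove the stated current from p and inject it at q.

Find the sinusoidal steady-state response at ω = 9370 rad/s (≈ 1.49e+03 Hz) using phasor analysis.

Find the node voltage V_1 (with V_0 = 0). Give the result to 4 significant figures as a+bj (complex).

Element admittances at ω=9370 rad/s:
  Y(L1) = 0.000-0.9702j S between n0,n2
  Y(R1) = 0.0002041+0.000j S between n2,n3
  Y(R2) = 0.02257+0.000j S between n1,n0
  Y(R3) = 0.0003571+0.000j S between n2,n0
  Y(R4) = 0.1002+0.000j S between n0,n3
  Y(L2) = 0.000-0.008273j S between n1,n0
  Y(L3) = 0.000-0.5034j S between n0,n1
  I1: injects 0.0919 A into n2 (from n3)
  Y(R5) = 0.1086+0.000j S between n2,n1
  Y(R6) = 0.09804+0.000j S between n1,n3
  Y(R7) = 0.0001058+0.000j S between n3,n2
  I2: injects 1.92 A into n2 (from n0)
  Y(C1) = 0.000+0.06137j S between n0,n1
  V1: constraint V(n0)−V(n3) = 1.5
  V2: constraint V(n3)−V(n2) = 26.8
Assemble and solve the 5×5 MNA system:
  V(n1)=-2.890-5.679j  V(n2)=-28.30+0.000j  V(n3)=-1.500+0.000j
  i(V1)=-4.703+28.63j  i(V2)=-4.789+28.07j

-2.890-5.679j V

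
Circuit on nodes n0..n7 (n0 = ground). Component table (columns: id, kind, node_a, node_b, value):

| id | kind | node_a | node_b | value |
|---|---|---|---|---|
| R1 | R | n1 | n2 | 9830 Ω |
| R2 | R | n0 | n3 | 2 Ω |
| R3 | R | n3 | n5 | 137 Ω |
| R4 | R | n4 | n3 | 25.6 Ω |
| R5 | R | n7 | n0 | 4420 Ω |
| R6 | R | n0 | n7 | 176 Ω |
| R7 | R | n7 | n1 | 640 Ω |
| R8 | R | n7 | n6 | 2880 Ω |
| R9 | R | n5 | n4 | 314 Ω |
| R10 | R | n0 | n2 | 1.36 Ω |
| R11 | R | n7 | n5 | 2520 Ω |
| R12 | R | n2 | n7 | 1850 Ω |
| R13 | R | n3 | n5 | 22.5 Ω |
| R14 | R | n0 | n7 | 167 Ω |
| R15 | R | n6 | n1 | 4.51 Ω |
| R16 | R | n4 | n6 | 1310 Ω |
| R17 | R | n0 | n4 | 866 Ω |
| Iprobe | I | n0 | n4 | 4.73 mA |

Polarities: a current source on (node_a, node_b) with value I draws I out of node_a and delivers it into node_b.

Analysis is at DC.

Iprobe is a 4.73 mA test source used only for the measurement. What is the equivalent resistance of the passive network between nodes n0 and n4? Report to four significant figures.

Element admittances at DC:
  Y(R1) = 0.0001017 S between n1,n2
  Y(R2) = 0.5000 S between n0,n3
  Y(R3) = 0.007299 S between n3,n5
  Y(R4) = 0.03906 S between n4,n3
  Y(R5) = 0.0002262 S between n7,n0
  Y(R6) = 0.005682 S between n0,n7
  Y(R7) = 0.001563 S between n7,n1
  Y(R8) = 0.0003472 S between n7,n6
  Y(R9) = 0.003185 S between n5,n4
  Y(R10) = 0.7353 S between n0,n2
  Y(R11) = 0.0003968 S between n7,n5
  Y(R12) = 0.0005405 S between n2,n7
  Y(R13) = 0.04444 S between n3,n5
  Y(R14) = 0.005988 S between n0,n7
  Y(R15) = 0.2217 S between n6,n1
  Y(R16) = 0.0007634 S between n4,n6
  Y(R17) = 0.001155 S between n0,n4
  Iprobe: injects 0.00473 A into n4 (from n0)
Assemble and solve the 7×7 MNA system:
  V(n1)=0.03550  V(n2)=8.590e-06  V(n3)=0.009058  V(n4)=0.1168  V(n5)=0.01523  V(n6)=0.03573  V(n7)=0.005014

R_eq = 24.70 Ω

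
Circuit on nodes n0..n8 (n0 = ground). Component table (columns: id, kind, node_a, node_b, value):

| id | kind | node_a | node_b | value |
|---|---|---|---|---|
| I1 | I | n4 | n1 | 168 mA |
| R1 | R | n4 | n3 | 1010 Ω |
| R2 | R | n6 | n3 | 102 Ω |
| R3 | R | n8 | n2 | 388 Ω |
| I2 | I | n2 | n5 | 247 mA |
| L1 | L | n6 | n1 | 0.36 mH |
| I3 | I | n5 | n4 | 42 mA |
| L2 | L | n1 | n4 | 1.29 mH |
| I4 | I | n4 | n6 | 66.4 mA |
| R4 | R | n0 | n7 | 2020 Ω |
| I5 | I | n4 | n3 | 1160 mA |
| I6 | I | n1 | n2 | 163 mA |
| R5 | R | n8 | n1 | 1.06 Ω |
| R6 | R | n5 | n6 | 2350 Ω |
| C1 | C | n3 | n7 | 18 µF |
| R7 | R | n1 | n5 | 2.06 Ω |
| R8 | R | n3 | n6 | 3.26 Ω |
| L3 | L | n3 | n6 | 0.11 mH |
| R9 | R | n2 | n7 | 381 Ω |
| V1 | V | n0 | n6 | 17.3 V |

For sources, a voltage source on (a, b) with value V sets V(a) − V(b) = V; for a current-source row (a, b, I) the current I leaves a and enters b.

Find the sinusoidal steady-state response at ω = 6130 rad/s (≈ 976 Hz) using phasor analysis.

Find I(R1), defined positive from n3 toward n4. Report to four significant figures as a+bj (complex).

0.0003175+0.01389j A

Apply KCL at each of the 8 non-ground nodes and solve the resulting linear system.
Node n1: branches {I1, L1, L2, I6, R5, R7} → V_1 = -17.34-2.612j
Node n2: branches {R3, I2, I6, R9} → V_2 = -33.43-0.7705j
Node n3: branches {R1, R2, I5, C1, R8, L3} → V_3 = -17.13+0.7232j
Node n4: branches {I1, R1, I3, L2, I4, I5} → V_4 = -17.45-13.30j
Node n5: branches {I2, I3, R6, R7} → V_5 = -16.92-2.610j
Node n6: branches {R2, L1, I4, R6, R8, L3, V1} → V_6 = -17.30+0.000j
Node n7: branches {R4, C1, R9} → V_7 = -17.18+1.033j
Node n8: branches {R3, R5} → V_8 = -17.39-2.607j
Source currents: i(V1)=-0.008505+0.0005112j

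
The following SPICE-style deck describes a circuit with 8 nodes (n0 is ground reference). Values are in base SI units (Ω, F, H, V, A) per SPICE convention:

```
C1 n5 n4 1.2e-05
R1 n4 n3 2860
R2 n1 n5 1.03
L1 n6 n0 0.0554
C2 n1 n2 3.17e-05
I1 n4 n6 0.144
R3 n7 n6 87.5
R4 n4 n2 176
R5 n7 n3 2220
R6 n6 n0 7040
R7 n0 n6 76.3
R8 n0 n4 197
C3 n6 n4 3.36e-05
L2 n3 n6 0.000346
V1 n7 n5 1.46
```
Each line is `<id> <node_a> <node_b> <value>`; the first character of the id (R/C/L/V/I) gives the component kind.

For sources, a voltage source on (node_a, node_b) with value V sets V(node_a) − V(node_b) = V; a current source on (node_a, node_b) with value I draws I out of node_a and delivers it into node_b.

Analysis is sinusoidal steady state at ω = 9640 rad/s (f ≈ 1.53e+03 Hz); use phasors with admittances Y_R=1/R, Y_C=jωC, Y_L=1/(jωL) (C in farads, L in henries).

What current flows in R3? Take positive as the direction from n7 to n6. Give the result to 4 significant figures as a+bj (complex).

0.01554+0.007203j A

Apply KCL at each of the 7 non-ground nodes and solve the resulting linear system.
Node n1: branches {R2, C2} → V_1 = -0.07827+0.4948j
Node n2: branches {C2, R4} → V_2 = -0.08076+0.4935j
Node n3: branches {R1, R5, L2} → V_3 = 0.02036-0.1327j
Node n4: branches {C1, R1, I1, R4, R8, C3} → V_4 = -0.007405+0.3596j
Node n5: branches {C1, R2, V1} → V_5 = -0.07870+0.4956j
Node n6: branches {L1, I1, R3, R6, R7, C3, L2} → V_6 = 0.02187-0.1347j
Node n7: branches {R3, R5, V1} → V_7 = 1.381+0.4956j
Source currents: i(V1)=-0.01615-0.007486j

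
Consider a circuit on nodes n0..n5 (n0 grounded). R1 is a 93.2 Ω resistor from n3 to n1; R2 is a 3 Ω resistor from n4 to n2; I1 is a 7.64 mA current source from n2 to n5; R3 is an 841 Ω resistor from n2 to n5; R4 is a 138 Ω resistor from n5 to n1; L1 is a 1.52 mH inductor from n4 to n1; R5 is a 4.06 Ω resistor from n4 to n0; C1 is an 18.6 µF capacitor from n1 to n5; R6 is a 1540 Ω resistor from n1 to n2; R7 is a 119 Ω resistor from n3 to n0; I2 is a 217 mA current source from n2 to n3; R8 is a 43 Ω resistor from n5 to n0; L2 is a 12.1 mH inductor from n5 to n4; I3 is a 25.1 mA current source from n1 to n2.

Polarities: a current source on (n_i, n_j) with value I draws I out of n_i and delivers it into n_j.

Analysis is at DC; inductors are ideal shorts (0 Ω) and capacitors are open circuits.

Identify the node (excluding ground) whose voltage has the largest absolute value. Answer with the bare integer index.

3

Apply KCL at each of the 5 non-ground nodes and solve the resulting linear system.
Node n1: branches {R1, R4, L1, C1, R6, I3} → V_1 = -0.3475
Node n2: branches {R2, I1, R3, R6, I2, I3} → V_2 = -0.9428
Node n3: branches {R1, R7, I2} → V_3 = 11.15
Node n4: branches {R2, L1, R5, L2} → V_4 = -0.3475
Node n5: branches {I1, R3, R4, C1, R8, L2} → V_5 = -0.3475
Source currents: i(L1)=-0.09784, i(L2)=0.01501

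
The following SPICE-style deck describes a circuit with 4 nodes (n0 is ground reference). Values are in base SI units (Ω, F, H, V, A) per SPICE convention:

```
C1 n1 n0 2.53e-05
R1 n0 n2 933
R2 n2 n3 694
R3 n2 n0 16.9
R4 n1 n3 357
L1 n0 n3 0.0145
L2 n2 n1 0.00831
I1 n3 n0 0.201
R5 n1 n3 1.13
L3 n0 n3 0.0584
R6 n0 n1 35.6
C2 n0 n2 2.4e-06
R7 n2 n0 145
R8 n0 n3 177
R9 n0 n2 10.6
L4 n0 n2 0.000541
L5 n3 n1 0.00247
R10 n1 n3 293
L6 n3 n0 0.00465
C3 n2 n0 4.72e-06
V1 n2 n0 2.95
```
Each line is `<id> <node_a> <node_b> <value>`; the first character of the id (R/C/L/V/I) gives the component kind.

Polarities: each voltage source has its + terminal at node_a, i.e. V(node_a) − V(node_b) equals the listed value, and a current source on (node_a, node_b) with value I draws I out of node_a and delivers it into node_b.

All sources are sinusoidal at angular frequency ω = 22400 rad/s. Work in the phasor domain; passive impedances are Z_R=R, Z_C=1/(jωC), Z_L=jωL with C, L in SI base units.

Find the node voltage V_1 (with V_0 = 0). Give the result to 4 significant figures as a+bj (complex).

MNA unknowns: 3 node voltages V₁..V_3 plus 1 source current (V1)
C1: Y=0.000+0.5667j on G[1,0]
R1: Y=0.001072+0.000j on G[0,2]
R2: Y=0.001441+0.000j on G[2,3]
R3: Y=0.05917+0.000j on G[2,0]
R4: Y=0.002801+0.000j on G[1,3]
L1: Y=0.000-0.003079j on G[0,3]
L2: Y=0.000-0.005372j on G[2,1]
I1: z[3]−=0.201, z[0]+=0.201
R5: Y=0.8850+0.000j on G[1,3]
L3: Y=0.000-0.0007644j on G[0,3]
R6: Y=0.02809+0.000j on G[0,1]
C2: Y=0.000+0.05376j on G[0,2]
R7: Y=0.006897+0.000j on G[2,0]
R8: Y=0.005650+0.000j on G[0,3]
R9: Y=0.09434+0.000j on G[0,2]
L4: Y=0.000-0.08252j on G[0,2]
L5: Y=0.000-0.01807j on G[3,1]
R10: Y=0.003413+0.000j on G[1,3]
L6: Y=0.000-0.009601j on G[3,0]
C3: Y=0.000+0.1057j on G[2,0]
V1: row V2−V0=2.95, i_V1 at 2,0
solve → V1=-0.05688+0.3523j, V2=2.950+0.000j, V3=-0.2803+0.3408j
aux → i_V1=-0.4791-0.2104j

-0.05688+0.3523j V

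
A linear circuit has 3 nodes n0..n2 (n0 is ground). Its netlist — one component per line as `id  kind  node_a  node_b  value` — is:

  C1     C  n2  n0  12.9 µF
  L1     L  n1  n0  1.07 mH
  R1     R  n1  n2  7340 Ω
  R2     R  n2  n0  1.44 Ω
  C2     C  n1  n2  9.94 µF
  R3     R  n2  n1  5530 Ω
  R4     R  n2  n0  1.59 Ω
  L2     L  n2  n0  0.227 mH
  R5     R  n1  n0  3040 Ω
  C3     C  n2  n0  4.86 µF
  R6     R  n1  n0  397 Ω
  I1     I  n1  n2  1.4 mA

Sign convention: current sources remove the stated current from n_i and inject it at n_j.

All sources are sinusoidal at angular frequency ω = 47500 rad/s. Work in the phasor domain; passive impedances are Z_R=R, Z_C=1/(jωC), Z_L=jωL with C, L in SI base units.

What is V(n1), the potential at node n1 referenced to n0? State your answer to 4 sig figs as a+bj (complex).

MNA unknowns: 2 node voltages V₁..V_2
C1: Y=0.000+0.6128j on G[2,0]
L1: Y=0.000-0.01968j on G[1,0]
R1: Y=0.0001362+0.000j on G[1,2]
R2: Y=0.6944+0.000j on G[2,0]
C2: Y=0.000+0.4721j on G[1,2]
R3: Y=0.0001808+0.000j on G[2,1]
R4: Y=0.6289+0.000j on G[2,0]
L2: Y=0.000-0.09274j on G[2,0]
R5: Y=0.0003289+0.000j on G[1,0]
C3: Y=0.000+0.2308j on G[2,0]
R6: Y=0.002519+0.000j on G[1,0]
I1: z[1]−=0.0014, z[2]+=0.0014
solve → V1=-6.151e-05+0.003108j, V2=-3.812e-05+1.403e-05j

-6.151e-05+0.003108j V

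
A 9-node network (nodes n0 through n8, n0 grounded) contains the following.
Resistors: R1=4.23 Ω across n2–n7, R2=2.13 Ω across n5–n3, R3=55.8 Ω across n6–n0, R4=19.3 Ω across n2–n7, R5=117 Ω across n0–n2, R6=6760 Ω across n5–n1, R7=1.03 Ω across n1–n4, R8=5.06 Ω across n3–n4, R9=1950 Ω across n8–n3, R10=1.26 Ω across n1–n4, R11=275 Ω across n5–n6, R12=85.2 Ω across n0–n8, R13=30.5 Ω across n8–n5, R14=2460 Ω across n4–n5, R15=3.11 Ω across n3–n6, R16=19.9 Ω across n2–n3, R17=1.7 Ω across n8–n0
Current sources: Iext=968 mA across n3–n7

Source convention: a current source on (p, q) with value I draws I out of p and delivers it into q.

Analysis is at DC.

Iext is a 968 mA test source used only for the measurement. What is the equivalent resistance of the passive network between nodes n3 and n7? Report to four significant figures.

R_eq = 20.87 Ω

MNA unknowns: 8 node voltages V₁..V_8
R1: Y=0.2364 on G[2,7]
R2: Y=0.4695 on G[5,3]
R3: Y=0.01792 on G[6,0]
R4: Y=0.05181 on G[2,7]
R5: Y=0.008547 on G[0,2]
R6: Y=0.0001479 on G[5,1]
R7: Y=0.9709 on G[1,4]
R8: Y=0.1976 on G[3,4]
R9: Y=0.0005128 on G[8,3]
R10: Y=0.7937 on G[1,4]
R11: Y=0.003636 on G[5,6]
R12: Y=0.01174 on G[0,8]
R13: Y=0.03279 on G[8,5]
R14: Y=0.0004065 on G[4,5]
R15: Y=0.3215 on G[3,6]
R16: Y=0.05025 on G[2,3]
R17: Y=0.5882 on G[8,0]
Iext: z[3]−=0.968, z[7]+=0.968
solve → V1=-2.610, V2=14.23, V3=-2.610, V4=-2.610, V5=-2.449, V6=-2.472, V7=17.59, V8=-0.1289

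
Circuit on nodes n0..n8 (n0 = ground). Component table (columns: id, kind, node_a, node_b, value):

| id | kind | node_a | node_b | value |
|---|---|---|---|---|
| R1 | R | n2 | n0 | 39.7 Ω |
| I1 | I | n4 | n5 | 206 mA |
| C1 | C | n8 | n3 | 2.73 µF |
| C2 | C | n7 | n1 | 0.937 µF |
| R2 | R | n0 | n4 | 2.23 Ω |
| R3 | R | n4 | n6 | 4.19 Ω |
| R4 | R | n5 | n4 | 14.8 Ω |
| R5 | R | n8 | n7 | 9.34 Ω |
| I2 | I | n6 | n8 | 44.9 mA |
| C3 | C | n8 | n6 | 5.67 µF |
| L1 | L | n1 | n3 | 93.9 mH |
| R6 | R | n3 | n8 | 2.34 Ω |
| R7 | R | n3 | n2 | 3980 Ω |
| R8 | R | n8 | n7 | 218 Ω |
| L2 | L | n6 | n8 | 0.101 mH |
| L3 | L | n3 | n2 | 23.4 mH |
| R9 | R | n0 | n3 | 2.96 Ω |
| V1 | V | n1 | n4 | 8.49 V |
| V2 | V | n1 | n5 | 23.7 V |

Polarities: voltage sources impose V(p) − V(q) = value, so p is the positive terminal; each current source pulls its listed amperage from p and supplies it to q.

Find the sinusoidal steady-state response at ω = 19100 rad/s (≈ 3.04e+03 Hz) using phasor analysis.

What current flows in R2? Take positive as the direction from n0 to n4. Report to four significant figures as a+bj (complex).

-0.005613+0.06735j A

MNA unknowns: 8 node voltages V₁..V_8 plus 2 source currents (V1, V2)
R1: Y=0.02519+0.000j on G[2,0]
I1: z[4]−=0.206, z[5]+=0.206
C1: Y=0.000+0.05214j on G[8,3]
C2: Y=0.000+0.01790j on G[7,1]
R2: Y=0.4484+0.000j on G[0,4]
R3: Y=0.2387+0.000j on G[4,6]
R4: Y=0.06757+0.000j on G[5,4]
R5: Y=0.1071+0.000j on G[8,7]
I2: z[6]−=0.0449, z[8]+=0.0449
C3: Y=0.000+0.1083j on G[8,6]
L1: Y=0.000-0.0005576j on G[1,3]
R6: Y=0.4274+0.000j on G[3,8]
R7: Y=0.0002513+0.000j on G[3,2]
R8: Y=0.004587+0.000j on G[8,7]
L2: Y=0.000-0.5184j on G[6,8]
L3: Y=0.000-0.002237j on G[3,2]
R9: Y=0.3378+0.000j on G[0,3]
V1: row V1−V4=8.49, i_V1 at 1,4
V2: row V1−V5=23.7, i_V2 at 1,5
solve → V1=8.503-0.1502j, V2=0.01688+0.005022j, V3=-0.01787+0.1990j, V4=0.01252-0.1502j, V5=-15.20-0.1502j, V6=0.1728+0.1640j, V7=0.2839+1.684j, V8=-0.01008+0.3667j
aux → i_V1=1.201-0.1423j, i_V2=-1.234+0.000j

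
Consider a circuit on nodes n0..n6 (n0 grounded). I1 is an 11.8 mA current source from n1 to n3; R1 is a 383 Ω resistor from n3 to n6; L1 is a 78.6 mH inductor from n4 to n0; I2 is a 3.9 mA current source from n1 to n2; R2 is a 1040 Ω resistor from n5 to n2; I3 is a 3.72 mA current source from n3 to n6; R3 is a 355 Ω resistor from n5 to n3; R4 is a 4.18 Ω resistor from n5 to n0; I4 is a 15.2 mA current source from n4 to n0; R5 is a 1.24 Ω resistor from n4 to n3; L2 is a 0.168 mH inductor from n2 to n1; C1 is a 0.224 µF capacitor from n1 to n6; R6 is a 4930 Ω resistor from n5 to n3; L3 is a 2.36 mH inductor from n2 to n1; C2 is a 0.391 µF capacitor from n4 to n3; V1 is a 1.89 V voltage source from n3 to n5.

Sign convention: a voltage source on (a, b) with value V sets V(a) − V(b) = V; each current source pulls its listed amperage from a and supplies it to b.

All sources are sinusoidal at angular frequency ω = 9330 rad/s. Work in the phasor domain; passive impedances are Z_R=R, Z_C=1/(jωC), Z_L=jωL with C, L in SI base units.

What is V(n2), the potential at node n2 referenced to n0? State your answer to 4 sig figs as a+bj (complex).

MNA unknowns: 6 node voltages V₁..V_6 plus 1 source current (V1)
I1: z[1]−=0.0118, z[3]+=0.0118
R1: Y=0.002611+0.000j on G[3,6]
L1: Y=0.000-0.001364j on G[4,0]
I2: z[1]−=0.0039, z[2]+=0.0039
R2: Y=0.0009615+0.000j on G[5,2]
I3: z[3]−=0.00372, z[6]+=0.00372
R3: Y=0.002817+0.000j on G[5,3]
R4: Y=0.2392+0.000j on G[5,0]
I4: z[4]−=0.0152, z[0]+=0.0152
R5: Y=0.8065+0.000j on G[4,3]
L2: Y=0.000-0.6380j on G[2,1]
C1: Y=0.000+0.002090j on G[1,6]
R6: Y=0.0002028+0.000j on G[5,3]
L3: Y=0.000-0.04542j on G[2,1]
C2: Y=0.000+0.003648j on G[4,3]
V1: row V3−V5=1.89, i_V1 at 3,5
solve → V1=-2.105+3.450j, V2=-2.100+3.458j, V3=1.826+0.01030j, V4=1.808+0.01344j, V5=-0.06361+0.01030j, V6=-0.5184-1.260j
aux → i_V1=-0.01897-0.0008506j

-2.100+3.458j V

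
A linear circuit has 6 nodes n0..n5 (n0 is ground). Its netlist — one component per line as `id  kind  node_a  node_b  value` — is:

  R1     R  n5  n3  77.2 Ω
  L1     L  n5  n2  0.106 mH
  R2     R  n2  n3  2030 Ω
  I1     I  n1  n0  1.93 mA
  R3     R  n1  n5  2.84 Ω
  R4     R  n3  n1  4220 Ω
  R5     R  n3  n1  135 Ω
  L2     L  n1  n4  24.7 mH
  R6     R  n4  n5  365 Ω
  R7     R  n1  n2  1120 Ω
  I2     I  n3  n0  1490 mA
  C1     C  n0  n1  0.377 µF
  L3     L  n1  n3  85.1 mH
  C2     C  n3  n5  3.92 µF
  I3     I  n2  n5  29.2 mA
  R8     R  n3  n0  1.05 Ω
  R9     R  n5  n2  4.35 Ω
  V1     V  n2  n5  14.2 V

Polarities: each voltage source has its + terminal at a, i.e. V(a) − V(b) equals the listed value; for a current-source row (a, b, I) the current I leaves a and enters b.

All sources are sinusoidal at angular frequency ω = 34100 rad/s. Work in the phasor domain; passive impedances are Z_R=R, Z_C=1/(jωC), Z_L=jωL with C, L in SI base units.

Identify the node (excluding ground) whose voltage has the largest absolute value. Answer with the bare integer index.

2

MNA unknowns: 5 node voltages V₁..V_5 plus 1 source current (V1)
R1: Y=0.01295+0.000j on G[5,3]
L1: Y=0.000-0.2767j on G[5,2]
R2: Y=0.0004926+0.000j on G[2,3]
I1: z[1]−=0.00193, z[0]+=0.00193
R3: Y=0.3521+0.000j on G[1,5]
R4: Y=0.0002370+0.000j on G[3,1]
R5: Y=0.007407+0.000j on G[3,1]
L2: Y=0.000-0.001187j on G[1,4]
R6: Y=0.002740+0.000j on G[4,5]
R7: Y=0.0008929+0.000j on G[1,2]
I2: z[3]−=1.49, z[0]+=1.49
C1: Y=0.000+0.01286j on G[0,1]
L3: Y=0.000-0.0003446j on G[1,3]
C2: Y=0.000+0.1337j on G[3,5]
I3: z[2]−=0.0292, z[5]+=0.0292
R8: Y=0.9524+0.000j on G[3,0]
R9: Y=0.2299+0.000j on G[5,2]
V1: row V2−V5=14.2, i_V1 at 2,5
solve → V1=-1.411+0.1424j, V2=12.76+0.09345j, V3=-1.565+0.01905j, V4=-1.420+0.08951j, V5=-1.443+0.09345j
aux → i_V1=-3.313+3.929j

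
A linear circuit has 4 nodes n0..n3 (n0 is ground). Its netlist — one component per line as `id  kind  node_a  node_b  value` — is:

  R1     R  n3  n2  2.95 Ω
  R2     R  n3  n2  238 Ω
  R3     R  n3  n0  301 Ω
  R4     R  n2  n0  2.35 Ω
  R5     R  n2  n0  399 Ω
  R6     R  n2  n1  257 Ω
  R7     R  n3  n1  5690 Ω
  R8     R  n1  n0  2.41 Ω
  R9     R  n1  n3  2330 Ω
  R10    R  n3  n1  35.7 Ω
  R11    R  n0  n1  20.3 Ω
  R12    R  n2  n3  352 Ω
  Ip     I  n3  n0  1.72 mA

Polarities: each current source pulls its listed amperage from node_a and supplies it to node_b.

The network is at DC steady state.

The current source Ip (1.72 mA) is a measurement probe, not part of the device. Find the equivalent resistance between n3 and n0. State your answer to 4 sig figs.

Element admittances at DC:
  Y(R1) = 0.3390 S between n3,n2
  Y(R2) = 0.004202 S between n3,n2
  Y(R3) = 0.003322 S between n3,n0
  Y(R4) = 0.4255 S between n2,n0
  Y(R5) = 0.002506 S between n2,n0
  Y(R6) = 0.003891 S between n2,n1
  Y(R7) = 0.0001757 S between n3,n1
  Y(R8) = 0.4149 S between n1,n0
  Y(R9) = 0.0004292 S between n1,n3
  Y(R10) = 0.02801 S between n3,n1
  Y(R11) = 0.04926 S between n0,n1
  Y(R12) = 0.002841 S between n2,n3
  Ip: injects 0.00172 A into n0 (from n3)
Assemble and solve the 3×3 MNA system:
  V(n1)=-0.0004729  V(n2)=-0.003445  V(n3)=-0.007741

R_eq = 4.500 Ω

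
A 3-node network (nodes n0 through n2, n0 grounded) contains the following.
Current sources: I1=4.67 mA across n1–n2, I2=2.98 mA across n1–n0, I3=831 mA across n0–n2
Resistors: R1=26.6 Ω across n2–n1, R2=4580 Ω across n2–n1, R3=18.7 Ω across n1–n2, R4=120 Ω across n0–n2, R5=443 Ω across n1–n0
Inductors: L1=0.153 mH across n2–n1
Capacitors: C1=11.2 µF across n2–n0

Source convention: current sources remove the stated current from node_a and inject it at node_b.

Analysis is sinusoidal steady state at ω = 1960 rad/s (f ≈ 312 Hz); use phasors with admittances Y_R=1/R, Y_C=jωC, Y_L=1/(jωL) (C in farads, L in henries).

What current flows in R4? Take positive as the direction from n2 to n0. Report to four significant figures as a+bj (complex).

0.1230-0.2550j A

Element admittances at ω=1960 rad/s:
  I1: injects 0.00467 A into n2 (from n1)
  Y(R1) = 0.03759+0.000j S between n2,n1
  I2: injects 0.00298 A into n0 (from n1)
  Y(R2) = 0.0002183+0.000j S between n2,n1
  Y(R3) = 0.05348+0.000j S between n1,n2
  Y(L1) = 0.000-3.335j S between n2,n1
  Y(R4) = 0.008333+0.000j S between n0,n2
  Y(R5) = 0.002257+0.000j S between n1,n0
  Y(C1) = 0.000+0.02195j S between n2,n0
  I3: injects 0.831 A into n2 (from n0)
Assemble and solve the 2×2 MNA system:
  V(n1)=14.74-30.61j  V(n2)=14.76-30.60j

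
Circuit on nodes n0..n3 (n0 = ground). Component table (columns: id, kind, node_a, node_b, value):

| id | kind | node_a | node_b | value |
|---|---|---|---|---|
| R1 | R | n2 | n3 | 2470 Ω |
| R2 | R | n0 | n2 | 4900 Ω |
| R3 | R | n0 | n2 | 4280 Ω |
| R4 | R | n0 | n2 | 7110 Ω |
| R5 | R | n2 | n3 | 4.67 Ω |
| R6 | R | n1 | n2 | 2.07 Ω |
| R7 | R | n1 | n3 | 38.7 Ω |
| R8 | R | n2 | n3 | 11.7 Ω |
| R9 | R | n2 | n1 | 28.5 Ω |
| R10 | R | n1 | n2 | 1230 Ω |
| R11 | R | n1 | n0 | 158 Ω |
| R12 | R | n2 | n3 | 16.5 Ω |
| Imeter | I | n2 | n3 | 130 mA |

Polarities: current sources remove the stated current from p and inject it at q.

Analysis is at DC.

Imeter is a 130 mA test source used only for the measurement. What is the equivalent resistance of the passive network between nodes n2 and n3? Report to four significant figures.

R_eq = 2.596 Ω

Apply KCL at each of the 3 non-ground nodes and solve the resulting linear system.
Node n1: branches {R6, R7, R9, R10, R11} → V_1 = 0.001339
Node n2: branches {R1, R2, R3, R4, R5, R6, R8, R9, R10, R12, Imeter} → V_2 = -0.01465
Node n3: branches {R1, R5, R7, R8, R12, Imeter} → V_3 = 0.3228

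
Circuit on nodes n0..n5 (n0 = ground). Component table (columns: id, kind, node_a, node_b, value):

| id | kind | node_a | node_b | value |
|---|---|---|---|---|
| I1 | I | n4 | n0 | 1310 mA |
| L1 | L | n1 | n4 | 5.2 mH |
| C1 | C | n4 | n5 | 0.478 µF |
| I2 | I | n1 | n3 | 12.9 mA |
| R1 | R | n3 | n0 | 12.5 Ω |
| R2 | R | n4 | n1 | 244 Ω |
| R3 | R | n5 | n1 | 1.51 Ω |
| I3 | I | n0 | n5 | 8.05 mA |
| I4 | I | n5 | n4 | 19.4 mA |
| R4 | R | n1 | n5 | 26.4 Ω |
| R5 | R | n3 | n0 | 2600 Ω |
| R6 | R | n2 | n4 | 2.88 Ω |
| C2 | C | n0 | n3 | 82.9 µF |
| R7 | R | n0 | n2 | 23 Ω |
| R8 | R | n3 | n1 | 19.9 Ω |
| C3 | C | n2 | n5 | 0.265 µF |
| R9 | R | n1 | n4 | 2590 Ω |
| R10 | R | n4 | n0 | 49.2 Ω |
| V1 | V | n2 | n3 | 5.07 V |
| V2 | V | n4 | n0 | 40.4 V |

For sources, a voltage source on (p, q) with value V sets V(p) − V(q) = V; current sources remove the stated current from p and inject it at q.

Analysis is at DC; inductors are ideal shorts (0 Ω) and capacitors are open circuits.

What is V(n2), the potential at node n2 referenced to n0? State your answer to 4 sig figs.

Apply KCL at each of the 5 non-ground nodes and solve the resulting linear system.
Node n1: branches {L1, I2, R2, R3, R4, R8, R9} → V_1 = 40.40
Node n2: branches {R6, R7, C3, V1} → V_2 = 32.10
Node n3: branches {I2, R1, R5, C2, R8, V1} → V_3 = 27.03
Node n4: branches {I1, L1, C1, R2, I4, R6, R9, R10, V2} → V_4 = 40.40
Node n5: branches {C1, R3, I3, I4, R4, C3} → V_5 = 40.38
Source currents: i(L1)=-0.6963, i(V1)=1.488, i(V2)=-5.691

32.10 V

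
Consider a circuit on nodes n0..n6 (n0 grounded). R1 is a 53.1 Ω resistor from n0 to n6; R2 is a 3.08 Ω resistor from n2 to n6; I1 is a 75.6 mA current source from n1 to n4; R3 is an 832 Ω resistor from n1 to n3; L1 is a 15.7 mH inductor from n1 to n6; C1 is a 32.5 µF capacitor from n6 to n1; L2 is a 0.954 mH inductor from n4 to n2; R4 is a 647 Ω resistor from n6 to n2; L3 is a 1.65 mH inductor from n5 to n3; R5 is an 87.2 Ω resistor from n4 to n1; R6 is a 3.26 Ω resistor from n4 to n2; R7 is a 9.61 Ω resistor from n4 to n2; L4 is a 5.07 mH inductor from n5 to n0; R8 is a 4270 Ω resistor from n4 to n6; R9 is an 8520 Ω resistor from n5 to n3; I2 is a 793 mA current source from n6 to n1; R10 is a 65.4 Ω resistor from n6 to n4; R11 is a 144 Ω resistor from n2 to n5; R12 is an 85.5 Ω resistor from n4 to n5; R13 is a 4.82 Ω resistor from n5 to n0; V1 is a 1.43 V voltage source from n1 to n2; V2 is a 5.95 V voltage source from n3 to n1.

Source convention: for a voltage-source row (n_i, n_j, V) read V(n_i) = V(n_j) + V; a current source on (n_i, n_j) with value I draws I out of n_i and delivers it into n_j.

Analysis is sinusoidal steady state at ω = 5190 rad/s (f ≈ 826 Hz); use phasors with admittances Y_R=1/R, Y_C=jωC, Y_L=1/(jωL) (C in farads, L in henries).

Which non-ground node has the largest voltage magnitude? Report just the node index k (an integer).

6

Element admittances at ω=5190 rad/s:
  Y(R1) = 0.01883+0.000j S between n0,n6
  Y(R2) = 0.3247+0.000j S between n2,n6
  I1: injects 0.0756 A into n4 (from n1)
  Y(R3) = 0.001202+0.000j S between n1,n3
  Y(L1) = 0.000-0.01227j S between n1,n6
  Y(C1) = 0.000+0.1687j S between n6,n1
  Y(L2) = 0.000-0.2020j S between n4,n2
  Y(R4) = 0.001546+0.000j S between n6,n2
  Y(L3) = 0.000-0.1168j S between n5,n3
  Y(R5) = 0.01147+0.000j S between n4,n1
  Y(R6) = 0.3067+0.000j S between n4,n2
  Y(R7) = 0.1041+0.000j S between n4,n2
  Y(L4) = 0.000-0.03800j S between n5,n0
  Y(R8) = 0.0002342+0.000j S between n4,n6
  Y(R9) = 0.0001174+0.000j S between n5,n3
  I2: injects 0.793 A into n1 (from n6)
  Y(R10) = 0.01529+0.000j S between n6,n4
  Y(R11) = 0.006944+0.000j S between n2,n5
  Y(R12) = 0.01170+0.000j S between n4,n5
  Y(R13) = 0.2075+0.000j S between n5,n0
  V1: constraint V(n1)−V(n2) = 1.43
  V2: constraint V(n3)−V(n1) = 5.95
Assemble and solve the 8×8 MNA system:
  V(n1)=-4.398+2.016j  V(n2)=-5.828+2.016j  V(n3)=1.552+2.016j  V(n4)=-5.550+2.123j  V(n5)=0.6849-0.1596j  V(n6)=-7.223+3.141j
  i(V1)=0.2741-0.3397j  i(V2)=-0.2613+0.1010j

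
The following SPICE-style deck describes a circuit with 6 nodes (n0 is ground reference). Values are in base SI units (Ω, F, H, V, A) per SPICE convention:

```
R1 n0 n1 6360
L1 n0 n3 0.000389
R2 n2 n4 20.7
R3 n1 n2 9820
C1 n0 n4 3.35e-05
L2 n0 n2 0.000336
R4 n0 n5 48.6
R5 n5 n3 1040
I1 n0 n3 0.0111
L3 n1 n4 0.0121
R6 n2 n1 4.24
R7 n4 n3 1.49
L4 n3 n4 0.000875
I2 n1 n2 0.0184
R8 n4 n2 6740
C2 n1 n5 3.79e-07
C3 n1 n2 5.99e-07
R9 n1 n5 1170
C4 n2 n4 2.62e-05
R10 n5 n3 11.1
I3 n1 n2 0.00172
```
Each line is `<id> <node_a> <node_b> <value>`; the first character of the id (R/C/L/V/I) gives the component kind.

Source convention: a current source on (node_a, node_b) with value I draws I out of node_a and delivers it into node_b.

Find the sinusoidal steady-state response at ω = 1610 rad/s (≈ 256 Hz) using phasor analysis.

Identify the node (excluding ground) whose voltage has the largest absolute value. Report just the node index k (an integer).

MNA unknowns: 5 node voltages V₁..V_5
R1: Y=0.0001572+0.000j on G[0,1]
L1: Y=0.000-1.597j on G[0,3]
R2: Y=0.04831+0.000j on G[2,4]
R3: Y=0.0001018+0.000j on G[1,2]
C1: Y=0.000+0.05394j on G[0,4]
L2: Y=0.000-1.849j on G[0,2]
R4: Y=0.02058+0.000j on G[0,5]
R5: Y=0.0009615+0.000j on G[5,3]
I1: z[0]−=0.0111, z[3]+=0.0111
L3: Y=0.000-0.05133j on G[1,4]
R6: Y=0.2358+0.000j on G[2,1]
R7: Y=0.6711+0.000j on G[4,3]
L4: Y=0.000-0.7098j on G[3,4]
I2: z[1]−=0.0184, z[2]+=0.0184
R8: Y=0.0001484+0.000j on G[4,2]
C2: Y=0.000+0.0006102j on G[1,5]
C3: Y=0.000+0.0009644j on G[1,2]
R9: Y=0.0008547+0.000j on G[1,5]
C4: Y=0.000+0.04218j on G[2,4]
R10: Y=0.09009+0.000j on G[5,3]
I3: z[1]−=0.00172, z[2]+=0.00172
solve → V1=-0.07782-0.01488j, V2=0.001899+0.0003178j, V3=-0.002309+0.006948j, V4=-0.005177+0.009657j, V5=-0.002352+0.005102j

1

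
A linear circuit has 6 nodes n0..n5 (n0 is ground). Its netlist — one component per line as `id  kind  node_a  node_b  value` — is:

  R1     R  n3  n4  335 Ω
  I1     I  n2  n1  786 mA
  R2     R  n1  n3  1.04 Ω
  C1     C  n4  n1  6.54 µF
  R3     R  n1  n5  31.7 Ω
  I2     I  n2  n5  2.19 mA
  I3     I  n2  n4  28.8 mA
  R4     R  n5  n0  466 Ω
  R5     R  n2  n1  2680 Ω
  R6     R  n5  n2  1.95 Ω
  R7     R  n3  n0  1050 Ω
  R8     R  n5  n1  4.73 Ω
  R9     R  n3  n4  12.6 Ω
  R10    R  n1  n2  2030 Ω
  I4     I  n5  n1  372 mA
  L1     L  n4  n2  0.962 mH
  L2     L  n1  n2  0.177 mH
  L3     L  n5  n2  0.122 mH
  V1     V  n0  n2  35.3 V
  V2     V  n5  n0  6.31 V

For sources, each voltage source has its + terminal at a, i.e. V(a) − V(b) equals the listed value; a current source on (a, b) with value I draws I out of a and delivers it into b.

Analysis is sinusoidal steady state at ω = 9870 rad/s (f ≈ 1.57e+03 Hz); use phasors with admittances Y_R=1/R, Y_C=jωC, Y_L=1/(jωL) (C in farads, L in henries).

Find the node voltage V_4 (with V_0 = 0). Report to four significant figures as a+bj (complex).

Element admittances at ω=9870 rad/s:
  Y(R1) = 0.002985+0.000j S between n3,n4
  I1: injects 0.786 A into n1 (from n2)
  Y(R2) = 0.9615+0.000j S between n1,n3
  Y(C1) = 0.000+0.06455j S between n4,n1
  Y(R3) = 0.03155+0.000j S between n1,n5
  I2: injects 0.00219 A into n5 (from n2)
  I3: injects 0.0288 A into n4 (from n2)
  Y(R4) = 0.002146+0.000j S between n5,n0
  Y(R5) = 0.0003731+0.000j S between n2,n1
  Y(R6) = 0.5128+0.000j S between n5,n2
  Y(R7) = 0.0009524+0.000j S between n3,n0
  Y(R8) = 0.2114+0.000j S between n5,n1
  Y(R9) = 0.07937+0.000j S between n3,n4
  Y(R10) = 0.0004926+0.000j S between n1,n2
  I4: injects 0.372 A into n1 (from n5)
  Y(L1) = 0.000-0.1053j S between n4,n2
  Y(L2) = 0.000-0.5724j S between n1,n2
  Y(L3) = 0.000-0.8305j S between n5,n2
  V1: constraint V(n0)−V(n2) = 35.3
  V2: constraint V(n5)−V(n0) = 6.31
Assemble and solve the 7×7 MNA system:
  V(n1)=-27.37+13.74j  V(n2)=-35.30+0.000j  V(n3)=-28.85+13.79j  V(n4)=-46.44+14.48j  V(n5)=6.310+0.000j
  i(V1)=-29.92+37.91j  i(V2)=-29.91+37.89j

-46.44+14.48j V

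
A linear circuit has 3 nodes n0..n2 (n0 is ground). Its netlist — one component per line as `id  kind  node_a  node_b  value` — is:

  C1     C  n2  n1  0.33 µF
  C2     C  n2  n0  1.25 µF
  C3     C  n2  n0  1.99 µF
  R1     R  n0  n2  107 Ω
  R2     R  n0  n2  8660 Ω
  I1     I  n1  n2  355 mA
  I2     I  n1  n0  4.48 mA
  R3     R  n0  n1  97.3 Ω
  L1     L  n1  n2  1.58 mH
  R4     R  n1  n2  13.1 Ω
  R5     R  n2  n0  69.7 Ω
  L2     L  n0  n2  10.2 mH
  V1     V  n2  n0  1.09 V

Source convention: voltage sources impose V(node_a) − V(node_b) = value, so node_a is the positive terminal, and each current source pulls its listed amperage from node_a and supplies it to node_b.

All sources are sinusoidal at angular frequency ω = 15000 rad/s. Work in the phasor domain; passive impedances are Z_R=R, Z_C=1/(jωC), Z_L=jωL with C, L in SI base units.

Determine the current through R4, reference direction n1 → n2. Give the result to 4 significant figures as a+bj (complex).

-0.2757-0.1186j A

Apply KCL at each of the 2 non-ground nodes and solve the resulting linear system.
Node n1: branches {C1, I1, I2, R3, L1, R4} → V_1 = -2.522-1.553j
Node n2: branches {C1, C2, C3, R1, R2, I1, L1, R4, R5, L2, V1} → V_2 = 1.090+0.000j
Source currents: i(V1)=-0.004513-0.02989j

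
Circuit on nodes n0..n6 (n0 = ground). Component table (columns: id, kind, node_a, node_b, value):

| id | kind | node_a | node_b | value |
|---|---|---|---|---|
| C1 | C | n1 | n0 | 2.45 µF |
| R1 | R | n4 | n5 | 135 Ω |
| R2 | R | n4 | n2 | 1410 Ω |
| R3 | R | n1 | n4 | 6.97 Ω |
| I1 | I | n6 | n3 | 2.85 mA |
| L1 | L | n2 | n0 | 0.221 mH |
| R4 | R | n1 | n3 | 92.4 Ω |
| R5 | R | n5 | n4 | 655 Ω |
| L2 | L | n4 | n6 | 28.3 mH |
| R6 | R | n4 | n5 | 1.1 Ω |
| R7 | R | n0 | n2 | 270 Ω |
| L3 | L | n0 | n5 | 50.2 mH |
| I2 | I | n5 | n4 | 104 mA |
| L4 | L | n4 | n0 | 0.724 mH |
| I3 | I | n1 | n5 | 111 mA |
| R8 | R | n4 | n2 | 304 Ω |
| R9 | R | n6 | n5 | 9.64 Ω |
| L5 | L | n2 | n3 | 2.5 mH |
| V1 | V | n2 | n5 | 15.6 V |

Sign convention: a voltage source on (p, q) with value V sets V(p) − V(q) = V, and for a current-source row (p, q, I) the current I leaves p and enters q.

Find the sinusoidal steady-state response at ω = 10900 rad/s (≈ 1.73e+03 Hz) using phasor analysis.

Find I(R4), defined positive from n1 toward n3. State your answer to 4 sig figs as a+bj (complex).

-0.1463+0.04749j A

MNA unknowns: 6 node voltages V₁..V_6 plus 1 source current (V1)
C1: Y=0.000+0.02670j on G[1,0]
R1: Y=0.007407+0.000j on G[4,5]
R2: Y=0.0007092+0.000j on G[4,2]
R3: Y=0.1435+0.000j on G[1,4]
I1: z[6]−=0.00285, z[3]+=0.00285
L1: Y=0.000-0.4151j on G[2,0]
R4: Y=0.01082+0.000j on G[1,3]
R5: Y=0.001527+0.000j on G[5,4]
L2: Y=0.000-0.003242j on G[4,6]
R6: Y=0.9091+0.000j on G[4,5]
R7: Y=0.003704+0.000j on G[0,2]
L3: Y=0.000-0.001828j on G[0,5]
I2: z[5]−=0.104, z[4]+=0.104
L4: Y=0.000-0.1267j on G[4,0]
I3: z[1]−=0.111, z[5]+=0.111
R8: Y=0.003289+0.000j on G[4,2]
R9: Y=0.1037+0.000j on G[6,5]
L5: Y=0.000-0.03670j on G[2,3]
V1: row V2−V5=15.6, i_V1 at 2,5
solve → V1=-11.79+0.8222j, V2=3.021+0.3423j, V3=1.726-3.566j, V4=-12.19-1.041j, V5=-12.58+0.3423j, V6=-12.65+0.3279j
aux → i_V1=-0.3575+1.295j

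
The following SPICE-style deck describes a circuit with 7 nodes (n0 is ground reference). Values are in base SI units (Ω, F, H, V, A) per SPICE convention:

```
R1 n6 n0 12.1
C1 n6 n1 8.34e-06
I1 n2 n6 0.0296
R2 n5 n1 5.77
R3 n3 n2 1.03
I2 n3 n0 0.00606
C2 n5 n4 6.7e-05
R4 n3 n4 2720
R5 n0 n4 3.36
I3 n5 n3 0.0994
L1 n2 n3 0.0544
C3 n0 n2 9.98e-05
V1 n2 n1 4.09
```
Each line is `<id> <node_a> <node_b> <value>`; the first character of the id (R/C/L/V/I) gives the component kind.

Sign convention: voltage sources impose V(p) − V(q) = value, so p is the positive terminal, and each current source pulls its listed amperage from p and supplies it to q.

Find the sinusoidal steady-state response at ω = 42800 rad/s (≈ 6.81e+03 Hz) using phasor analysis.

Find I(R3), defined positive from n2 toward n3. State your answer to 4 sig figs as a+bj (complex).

-0.09267-6.129e-05j A

MNA unknowns: 6 node voltages V₁..V_6 plus 1 source current (V1)
R1: Y=0.08264+0.000j on G[6,0]
C1: Y=0.000+0.3570j on G[6,1]
I1: z[2]−=0.0296, z[6]+=0.0296
R2: Y=0.1733+0.000j on G[5,1]
R3: Y=0.9709+0.000j on G[3,2]
I2: z[3]−=0.00606, z[0]+=0.00606
C2: Y=0.000+2.868j on G[5,4]
R4: Y=0.0003676+0.000j on G[3,4]
R5: Y=0.2976+0.000j on G[0,4]
I3: z[5]−=0.0994, z[3]+=0.0994
L1: Y=0.000-0.0004295j on G[2,3]
C3: Y=0.000+4.271j on G[0,2]
V1: row V2−V1=4.09, i_V1 at 2,1
solve → V1=-4.058-0.1903j, V2=0.03168-0.1903j, V3=0.1271-0.1902j, V4=-1.698-0.1350j, V5=-1.712+0.04146j, V6=-3.792-1.151j
aux → i_V1=-0.7496-0.1353j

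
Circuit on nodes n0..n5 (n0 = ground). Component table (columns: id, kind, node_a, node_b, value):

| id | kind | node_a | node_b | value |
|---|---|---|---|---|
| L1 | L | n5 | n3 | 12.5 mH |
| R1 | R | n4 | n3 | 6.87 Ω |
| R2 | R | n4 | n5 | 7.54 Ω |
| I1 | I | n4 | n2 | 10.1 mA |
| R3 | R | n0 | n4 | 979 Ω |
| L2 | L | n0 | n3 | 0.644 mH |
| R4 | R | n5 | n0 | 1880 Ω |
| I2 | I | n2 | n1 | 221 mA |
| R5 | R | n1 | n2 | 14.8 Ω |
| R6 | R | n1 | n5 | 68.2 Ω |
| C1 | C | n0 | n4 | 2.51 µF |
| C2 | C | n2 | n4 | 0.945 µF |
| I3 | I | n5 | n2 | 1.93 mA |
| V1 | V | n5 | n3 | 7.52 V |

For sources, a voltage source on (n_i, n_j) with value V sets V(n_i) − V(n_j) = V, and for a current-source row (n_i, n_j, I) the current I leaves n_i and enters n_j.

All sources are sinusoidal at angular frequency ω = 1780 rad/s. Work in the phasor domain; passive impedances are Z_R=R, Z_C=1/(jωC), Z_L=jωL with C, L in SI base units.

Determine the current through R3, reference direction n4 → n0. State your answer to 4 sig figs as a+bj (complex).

Apply KCL at each of the 5 non-ground nodes and solve the resulting linear system.
Node n1: branches {I2, R5, R6} → V_1 = 8.337-0.2024j
Node n2: branches {I1, I2, R5, C2, I3} → V_2 = 5.239-0.2443j
Node n3: branches {L1, R1, L2, V1} → V_3 = 0.01813-0.009043j
Node n4: branches {R1, R2, I1, R3, C1, C2} → V_4 = 3.554-0.05573j
Node n5: branches {L1, R2, R4, R6, I3, V1} → V_5 = 7.538-0.009043j
Source currents: i(V1)=-0.5226+0.3290j

0.003630-5.693e-05j A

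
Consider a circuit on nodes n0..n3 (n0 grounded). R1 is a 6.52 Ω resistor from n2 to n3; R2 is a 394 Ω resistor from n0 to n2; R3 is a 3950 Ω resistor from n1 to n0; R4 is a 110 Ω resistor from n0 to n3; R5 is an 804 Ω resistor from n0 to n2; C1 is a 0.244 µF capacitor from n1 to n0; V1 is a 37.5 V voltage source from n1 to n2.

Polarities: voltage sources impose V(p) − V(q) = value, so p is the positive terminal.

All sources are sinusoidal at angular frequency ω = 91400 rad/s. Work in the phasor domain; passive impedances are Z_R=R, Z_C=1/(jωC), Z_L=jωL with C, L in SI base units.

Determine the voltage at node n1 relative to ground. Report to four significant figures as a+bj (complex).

8.910-15.75j V

Element admittances at ω=91400 rad/s:
  Y(R1) = 0.1534+0.000j S between n2,n3
  Y(R2) = 0.002538+0.000j S between n0,n2
  Y(R3) = 0.0002532+0.000j S between n1,n0
  Y(R4) = 0.009091+0.000j S between n0,n3
  Y(R5) = 0.001244+0.000j S between n0,n2
  Y(C1) = 0.000+0.02230j S between n1,n0
  V1: constraint V(n1)−V(n2) = 37.5
Assemble and solve the 4×4 MNA system:
  V(n1)=8.910-15.75j  V(n2)=-28.59-15.75j  V(n3)=-26.99-14.87j
  i(V1)=-0.3535-0.1947j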